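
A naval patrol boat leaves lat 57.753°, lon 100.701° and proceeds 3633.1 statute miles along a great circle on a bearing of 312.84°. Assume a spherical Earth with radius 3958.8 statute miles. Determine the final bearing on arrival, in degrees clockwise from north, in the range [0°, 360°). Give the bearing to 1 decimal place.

final bearing 220.9°

δ = 3633.1/3958.8 = 0.917728 rad (52.5819°).
With φ₁ = 57.753° = 1.007980 rad and θ = 312.84° = 5.460088 rad:
Destination latitude: φ₂ = arcsin( sin φ₁ cos δ + cos φ₁ sin δ cos θ ) = arcsin(0.802050) = 53.326°.
Then Δλ = atan2(-0.310734, -0.070712) = -1.794550 rad, from sin θ sin δ cos φ₁ over cos δ − sin φ₁ sin φ₂.
λ₂ = 100.701° + -102.820° = -2.119°.
The forward bearing on arrival equals the back-azimuth from the destination plus 180°.
Back-azimuth from P₂ (53.3°, -2.1°) to P₁ (57.8°, 100.7°), with Δλ' = λ₁ − λ₂ = 102.8°: atan2( sin Δλ' cos φ₁ , cos φ₂ sin φ₁ − sin φ₂ cos φ₁ cos Δλ' ) = 40.9°.
Final bearing = (40.9° + 180°) mod 360° = 220.9°.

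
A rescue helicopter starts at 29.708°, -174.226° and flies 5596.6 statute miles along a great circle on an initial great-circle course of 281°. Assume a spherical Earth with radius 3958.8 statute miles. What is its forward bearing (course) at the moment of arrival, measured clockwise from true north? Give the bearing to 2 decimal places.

Angular distance δ = d/R = 5596.6 / 3958.8 = 1.413711 rad.
Converting: φ₁ = 0.518502 rad, θ = 4.904375 rad.
Applying the spherical law of cosines for sides, sin φ₂ = sin φ₁ cos δ + cos φ₁ sin δ cos θ = 0.241217, so φ₂ = 13.958°.
Then Δλ = atan2(-0.842107, 0.036897) = -1.527009 rad, from sin θ sin δ cos φ₁ over cos δ − sin φ₁ sin φ₂.
λ₂ = -174.226° + -87.491° = -261.717°, normalized to (−180°, 180°] → 98.283°.
The forward bearing on arrival equals the back-azimuth from the destination plus 180°.
Back-azimuth from P₂ (13.96°, 98.28°) to P₁ (29.71°, -174.23°), with Δλ' = λ₁ − λ₂ = -272.51°: atan2( sin Δλ' cos φ₁ , cos φ₂ sin φ₁ − sin φ₂ cos φ₁ cos Δλ' ) = 61.47°.
Final bearing = (61.47° + 180°) mod 360° = 241.47°.

final bearing 241.47°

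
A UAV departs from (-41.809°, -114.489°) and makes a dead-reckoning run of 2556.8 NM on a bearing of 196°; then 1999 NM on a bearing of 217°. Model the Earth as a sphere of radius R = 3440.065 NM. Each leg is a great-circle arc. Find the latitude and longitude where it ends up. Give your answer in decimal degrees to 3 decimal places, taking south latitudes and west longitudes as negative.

Apply the spherical direct solution leg by leg, carrying full precision between legs.
Leg 1: from (-41.809°, -114.489°), δ = 2556.8/3440.065 = 0.743242 rad, θ = 196° → φ = -77.337°, λ = -172.795°.
Leg 2: from (-77.337°, -172.795°), δ = 1999/3440.065 = 0.581094 rad, θ = 217° → φ = -65.732°, λ = 60.699°.

latitude -65.732°, longitude 60.699°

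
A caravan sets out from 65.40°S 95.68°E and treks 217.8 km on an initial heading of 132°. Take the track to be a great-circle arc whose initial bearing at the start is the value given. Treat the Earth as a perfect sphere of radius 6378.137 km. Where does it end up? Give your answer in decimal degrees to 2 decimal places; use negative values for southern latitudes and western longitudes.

latitude -66.67°, longitude 99.35°

δ = 217.8/6378.137 = 0.034148 rad (1.9565°).
With φ₁ = -65.40° = -1.141445 rad and θ = 132° = 2.303835 rad:
sin φ₂ = sin φ₁ cos δ + cos φ₁ sin δ cos θ = (-0.909236)(0.999417) + (0.416281)(0.034141)(-0.669131) = -0.918216
φ₂ = asin(-0.918216) = -1.163552 rad = -66.67°.
Δλ = atan2( sin θ sin δ cos φ₁ , cos δ − sin φ₁ sin φ₂ ) = atan2(0.010562, 0.164542) = 0.064101 rad = 3.67°.
λ₂ = λ₁ + Δλ = 99.35°.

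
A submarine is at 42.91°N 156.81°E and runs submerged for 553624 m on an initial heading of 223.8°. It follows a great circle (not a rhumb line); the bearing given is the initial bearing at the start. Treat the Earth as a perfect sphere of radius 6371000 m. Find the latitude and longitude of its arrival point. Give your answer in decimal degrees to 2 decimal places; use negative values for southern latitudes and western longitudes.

Angular distance δ = d/R = 553624 / 6371000 = 0.086898 rad.
Start latitude φ₁ = 0.748921 rad; initial bearing θ = 3.906047 rad.
Applying the spherical law of cosines for sides, sin φ₂ = sin φ₁ cos δ + cos φ₁ sin δ cos θ = 0.632400, so φ₂ = 39.23°.
Δλ = atan2( sin θ sin δ cos φ₁ , cos δ − sin φ₁ sin φ₂ ) = atan2(-0.043997, 0.565658) = -0.077623 rad = -4.45°.
Hence λ₂ = 156.81° + -4.45° = 152.36°.

latitude 39.23°, longitude 152.36°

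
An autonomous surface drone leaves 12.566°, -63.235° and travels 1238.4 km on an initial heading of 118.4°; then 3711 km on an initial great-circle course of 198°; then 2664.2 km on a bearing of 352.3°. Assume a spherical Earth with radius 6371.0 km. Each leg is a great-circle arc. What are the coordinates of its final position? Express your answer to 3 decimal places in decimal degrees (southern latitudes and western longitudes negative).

latitude -0.799°, longitude -67.268°

Apply the spherical direct solution leg by leg, carrying full precision between legs.
Leg 1: from (12.566°, -63.235°), δ = 1238.4/6371 = 0.194381 rad, θ = 118.4° → φ = 7.111°, λ = -53.376°.
Leg 2: from (7.111°, -53.376°), δ = 3711/6371 = 0.582483 rad, θ = 198° → φ = -24.568°, λ = -64.148°.
Leg 3: from (-24.568°, -64.148°), δ = 2664.2/6371 = 0.418176 rad, θ = 352.3° → φ = -0.799°, λ = -67.268°.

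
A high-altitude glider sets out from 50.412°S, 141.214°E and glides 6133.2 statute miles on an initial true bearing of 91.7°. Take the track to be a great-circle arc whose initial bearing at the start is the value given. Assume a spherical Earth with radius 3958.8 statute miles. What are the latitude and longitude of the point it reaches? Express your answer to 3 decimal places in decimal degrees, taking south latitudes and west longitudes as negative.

latitude -2.034°, longitude -128.262°

Central angle δ = d/R = 1.549257 rad.
Start latitude φ₁ = -0.879855 rad; initial bearing θ = 1.600467 rad.
Destination latitude: φ₂ = arcsin( sin φ₁ cos δ + cos φ₁ sin δ cos θ ) = arcsin(-0.035498) = -2.034°.
For the longitude increment, Δλ = atan2( sin θ sin δ cos φ₁, cos δ − sin φ₁ sin φ₂ ) = atan2(0.636834, -0.005819) = 90.524°.
λ₂ = 141.214° + 90.524° = 231.738°, normalized to (−180°, 180°] → -128.262°.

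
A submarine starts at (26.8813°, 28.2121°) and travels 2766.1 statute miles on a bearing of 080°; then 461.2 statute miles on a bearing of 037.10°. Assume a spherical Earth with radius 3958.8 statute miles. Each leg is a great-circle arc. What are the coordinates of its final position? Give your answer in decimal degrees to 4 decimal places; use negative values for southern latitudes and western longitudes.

latitude 31.7209°, longitude 77.9873°

Apply the spherical direct solution leg by leg, carrying full precision between legs.
Leg 1: from (26.8813°, 28.2121°), δ = 2766.1/3958.8 = 0.698722 rad, θ = 80° → φ = 26.4757°, λ = 73.2591°.
Leg 2: from (26.4757°, 73.2591°), δ = 461.2/3958.8 = 0.116500 rad, θ = 37.1° → φ = 31.7209°, λ = 77.9873°.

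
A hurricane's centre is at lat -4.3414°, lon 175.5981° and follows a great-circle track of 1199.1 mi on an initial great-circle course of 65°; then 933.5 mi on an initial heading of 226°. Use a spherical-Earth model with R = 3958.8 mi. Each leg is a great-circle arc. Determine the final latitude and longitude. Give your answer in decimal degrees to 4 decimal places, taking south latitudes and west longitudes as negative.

latitude -6.3205°, longitude -178.4290°

Apply the spherical direct solution leg by leg, carrying full precision between legs.
Leg 1: from (-4.3414°, 175.5981°), δ = 1199.1/3958.8 = 0.302895 rad, θ = 65° → φ = 3.0637°, λ = -168.6945°.
Leg 2: from (3.0637°, -168.6945°), δ = 933.5/3958.8 = 0.235804 rad, θ = 226° → φ = -6.3205°, λ = -178.4290°.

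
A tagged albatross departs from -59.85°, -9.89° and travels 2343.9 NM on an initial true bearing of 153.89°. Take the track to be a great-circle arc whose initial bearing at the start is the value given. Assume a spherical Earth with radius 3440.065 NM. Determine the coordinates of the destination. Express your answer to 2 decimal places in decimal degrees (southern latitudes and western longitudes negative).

δ = 2343.9/3440.065 = 0.681353 rad (39.0387°).
Converting: φ₁ = -1.044580 rad, θ = 2.685887 rad.
Applying the spherical law of cosines for sides, sin φ₂ = sin φ₁ cos δ + cos φ₁ sin δ cos θ = -0.955707, so φ₂ = -72.88°.
Then Δλ = atan2(0.139224, -0.049692) = 1.913623 rad, from sin θ sin δ cos φ₁ over cos δ − sin φ₁ sin φ₂.
λ₂ = -9.89° + 109.64° = 99.75°.

latitude -72.88°, longitude 99.75°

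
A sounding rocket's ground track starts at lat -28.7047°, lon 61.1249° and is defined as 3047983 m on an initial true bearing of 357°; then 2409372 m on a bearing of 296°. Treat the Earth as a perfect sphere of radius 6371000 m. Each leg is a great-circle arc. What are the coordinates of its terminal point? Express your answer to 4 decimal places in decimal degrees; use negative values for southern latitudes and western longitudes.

latitude 8.0665°, longitude 40.1607°

Apply the spherical direct solution leg by leg, carrying full precision between legs.
Leg 1: from (-28.7047°, 61.1249°), δ = 3047983/6371000 = 0.478415 rad, θ = 357° → φ = -1.3252°, λ = 59.7439°.
Leg 2: from (-1.3252°, 59.7439°), δ = 2409372/6371000 = 0.378178 rad, θ = 296° → φ = 8.0665°, λ = 40.1607°.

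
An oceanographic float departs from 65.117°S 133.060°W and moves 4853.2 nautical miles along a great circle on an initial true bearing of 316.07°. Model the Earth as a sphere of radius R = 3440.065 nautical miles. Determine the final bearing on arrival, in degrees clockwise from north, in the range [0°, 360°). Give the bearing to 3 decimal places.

final bearing 342.814°

The arc subtends δ = 4853.2/3440.065 = 1.410787 rad at the centre.
With φ₁ = -65.117° = -1.136506 rad and θ = 316.07° = 5.516462 rad:
sin φ₂ = sin φ₁ cos δ + cos φ₁ sin δ cos θ = (-0.907169)(0.159327) + (0.420767)(0.987226)(0.720188) = 0.154624
φ₂ = asin(0.154624) = 0.155246 rad = 8.895°.
Δλ = atan2( sin θ sin δ cos φ₁ , cos δ − sin φ₁ sin φ₂ ) = atan2(-0.288190, 0.299597) = -0.765994 rad = -43.888°.
λ₂ = -133.060° + -43.888° = -176.948°.
The forward bearing on arrival equals the back-azimuth from the destination plus 180°.
Back-azimuth from P₂ (8.895°, -176.948°) to P₁ (-65.117°, -133.060°), with Δλ' = λ₁ − λ₂ = 43.888°: atan2( sin Δλ' cos φ₁ , cos φ₂ sin φ₁ − sin φ₂ cos φ₁ cos Δλ' ) = 162.814°.
Final bearing = (162.814° + 180°) mod 360° = 342.814°.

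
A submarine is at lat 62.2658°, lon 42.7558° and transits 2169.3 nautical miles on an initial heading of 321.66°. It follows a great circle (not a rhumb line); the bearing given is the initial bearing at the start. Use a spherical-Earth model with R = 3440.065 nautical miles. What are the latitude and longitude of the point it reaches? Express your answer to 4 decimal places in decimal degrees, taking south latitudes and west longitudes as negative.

latitude 68.4514°, longitude -52.4730°

Central angle δ = d/R = 0.630599 rad.
Start latitude φ₁ = 1.086743 rad; initial bearing θ = 5.614026 rad.
sin φ₂ = sin φ₁ cos δ + cos φ₁ sin δ cos θ = (0.885116)(0.807675) + (0.465370)(0.589628)(0.784343) = 0.930106
φ₂ = asin(0.930106) = 1.194702 rad = 68.4514°.
Δλ = atan2( sin θ sin δ cos φ₁ , cos δ − sin φ₁ sin φ₂ ) = atan2(-0.170215, -0.015577) = -1.662057 rad = -95.2288°.
λ₂ = λ₁ + Δλ = -52.4730°.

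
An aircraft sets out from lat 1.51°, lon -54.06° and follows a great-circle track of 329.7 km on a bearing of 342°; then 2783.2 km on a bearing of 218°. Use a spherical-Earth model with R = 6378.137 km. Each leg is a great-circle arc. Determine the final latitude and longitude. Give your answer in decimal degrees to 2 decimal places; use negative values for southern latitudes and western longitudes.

Apply the spherical direct solution leg by leg, carrying full precision between legs.
Leg 1: from (1.51°, -54.06°), δ = 329.7/6378.137 = 0.051692 rad, θ = 342° → φ = 4.33°, λ = -54.98°.
Leg 2: from (4.33°, -54.98°), δ = 2783.2/6378.137 = 0.436366 rad, θ = 218° → φ = -15.29°, λ = -70.63°.

latitude -15.29°, longitude -70.63°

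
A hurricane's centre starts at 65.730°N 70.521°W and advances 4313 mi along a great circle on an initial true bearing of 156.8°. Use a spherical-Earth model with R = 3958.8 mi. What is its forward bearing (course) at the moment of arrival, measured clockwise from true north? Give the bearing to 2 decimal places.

final bearing 170.65°

Angular distance δ = d/R = 4313 / 3958.8 = 1.089472 rad.
With φ₁ = 65.730° = 1.147205 rad and θ = 156.8° = 2.736676 rad:
Destination latitude: φ₂ = arcsin( sin φ₁ cos δ + cos φ₁ sin δ cos θ ) = arcsin(0.087163) = 5.000°.
Then Δλ = atan2(0.143527, 0.383494) = 0.358123 rad, from sin θ sin δ cos φ₁ over cos δ − sin φ₁ sin φ₂.
Hence λ₂ = -70.521° + 20.519° = -50.002°.
The forward bearing on arrival equals the back-azimuth from the destination plus 180°.
Back-azimuth from P₂ (5.00°, -50.00°) to P₁ (65.73°, -70.52°), with Δλ' = λ₁ − λ₂ = -20.52°: atan2( sin Δλ' cos φ₁ , cos φ₂ sin φ₁ − sin φ₂ cos φ₁ cos Δλ' ) = 350.65°.
Final bearing = (350.65° + 180°) mod 360° = 170.65°.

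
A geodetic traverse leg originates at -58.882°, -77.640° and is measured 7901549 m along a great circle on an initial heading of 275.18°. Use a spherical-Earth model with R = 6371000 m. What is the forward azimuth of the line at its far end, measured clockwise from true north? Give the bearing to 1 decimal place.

final bearing 328.0°

Angular distance δ = d/R = 7901549 / 6371000 = 1.240237 rad.
Converting: φ₁ = -1.027685 rad, θ = 4.802797 rad.
sin φ₂ = sin φ₁ cos δ + cos φ₁ sin δ cos θ = (-0.856105)(0.324572) + (0.516802)(0.945861)(0.090285) = -0.233734
φ₂ = asin(-0.233734) = -0.235917 rad = -13.517°.
Then Δλ = atan2(-0.486827, 0.124471) = -1.320481 rad, from sin θ sin δ cos φ₁ over cos δ − sin φ₁ sin φ₂.
λ₂ = λ₁ + Δλ = -153.298°.
The forward bearing on arrival equals the back-azimuth from the destination plus 180°.
Back-azimuth from P₂ (-13.5°, -153.3°) to P₁ (-58.9°, -77.6°), with Δλ' = λ₁ − λ₂ = 75.7°: atan2( sin Δλ' cos φ₁ , cos φ₂ sin φ₁ − sin φ₂ cos φ₁ cos Δλ' ) = 148.0°.
Final bearing = (148.0° + 180°) mod 360° = 328.0°.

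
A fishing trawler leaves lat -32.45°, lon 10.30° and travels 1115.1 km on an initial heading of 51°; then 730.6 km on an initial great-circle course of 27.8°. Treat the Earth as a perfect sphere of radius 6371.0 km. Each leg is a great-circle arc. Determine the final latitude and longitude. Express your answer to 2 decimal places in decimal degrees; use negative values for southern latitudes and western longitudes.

latitude -19.99°, longitude 22.20°

Apply the spherical direct solution leg by leg, carrying full precision between legs.
Leg 1: from (-32.45°, 10.30°), δ = 1115.1/6371 = 0.175027 rad, θ = 51° → φ = -25.84°, λ = 18.95°.
Leg 2: from (-25.84°, 18.95°), δ = 730.6/6371 = 0.114676 rad, θ = 27.8° → φ = -19.99°, λ = 22.20°.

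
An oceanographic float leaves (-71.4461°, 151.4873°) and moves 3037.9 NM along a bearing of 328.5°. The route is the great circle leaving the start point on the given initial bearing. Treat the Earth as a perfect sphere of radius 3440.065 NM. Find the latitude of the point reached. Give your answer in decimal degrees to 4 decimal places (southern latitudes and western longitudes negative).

The arc subtends δ = 3037.9/3440.065 = 0.883094 rad at the centre.
Converting: φ₁ = -1.246970 rad, θ = 5.733407 rad.
Applying the spherical law of cosines for sides, sin φ₂ = sin φ₁ cos δ + cos φ₁ sin δ cos θ = -0.392131, so φ₂ = -23.0871°.
Then Δλ = atan2(-0.128468, 0.263014) = -0.454362 rad, from sin θ sin δ cos φ₁ over cos δ − sin φ₁ sin φ₂.
λ₂ = λ₁ + Δλ = 125.4543°.

latitude -23.0871°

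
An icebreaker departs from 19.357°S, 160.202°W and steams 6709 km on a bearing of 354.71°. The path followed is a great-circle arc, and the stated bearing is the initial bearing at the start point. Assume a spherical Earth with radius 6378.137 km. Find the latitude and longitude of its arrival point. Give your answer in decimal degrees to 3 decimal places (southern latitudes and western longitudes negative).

The arc subtends δ = 6709/6378.137 = 1.051875 rad at the centre.
Start latitude φ₁ = -0.337843 rad; initial bearing θ = 6.190857 rad.
Applying the spherical law of cosines for sides, sin φ₂ = sin φ₁ cos δ + cos φ₁ sin δ cos θ = 0.651396, so φ₂ = 40.647°.
Δλ = atan2( sin θ sin δ cos φ₁ , cos δ − sin φ₁ sin φ₂ ) = atan2(-0.075534, 0.711851) = -0.105713 rad = -6.057°.
λ₂ = -160.202° + -6.057° = -166.259°.

latitude 40.647°, longitude -166.259°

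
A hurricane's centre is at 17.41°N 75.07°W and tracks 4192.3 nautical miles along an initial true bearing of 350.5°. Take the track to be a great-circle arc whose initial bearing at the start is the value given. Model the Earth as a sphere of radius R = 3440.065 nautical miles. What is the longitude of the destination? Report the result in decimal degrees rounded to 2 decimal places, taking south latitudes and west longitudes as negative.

Angular distance δ = d/R = 4192.3 / 3440.065 = 1.218669 rad.
Start latitude φ₁ = 0.303862 rad; initial bearing θ = 6.117379 rad.
Destination latitude: φ₂ = arcsin( sin φ₁ cos δ + cos φ₁ sin δ cos θ ) = arcsin(0.986552) = 80.59°.
Then Δλ = atan2(-0.147823, 0.049712) = -1.246385 rad, from sin θ sin δ cos φ₁ over cos δ − sin φ₁ sin φ₂.
Hence λ₂ = -75.07° + -71.41° = -146.48°.

longitude -146.48°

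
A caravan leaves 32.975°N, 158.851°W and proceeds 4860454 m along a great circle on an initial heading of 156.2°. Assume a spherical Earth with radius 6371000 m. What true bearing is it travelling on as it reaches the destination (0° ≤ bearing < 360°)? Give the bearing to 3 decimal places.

final bearing 160.016°

The arc subtends δ = 4860454/6371000 = 0.762903 rad at the centre.
Start latitude φ₁ = 0.575522 rad; initial bearing θ = 2.726204 rad.
Destination latitude: φ₂ = arcsin( sin φ₁ cos δ + cos φ₁ sin δ cos θ ) = arcsin(-0.136988) = -7.874°.
Then Δλ = atan2(0.233937, 0.797392) = 0.285370 rad, from sin θ sin δ cos φ₁ over cos δ − sin φ₁ sin φ₂.
Hence λ₂ = -158.851° + 16.351° = -142.500°.
The forward bearing on arrival equals the back-azimuth from the destination plus 180°.
Back-azimuth from P₂ (-7.874°, -142.500°) to P₁ (32.975°, -158.851°), with Δλ' = λ₁ − λ₂ = -16.351°: atan2( sin Δλ' cos φ₁ , cos φ₂ sin φ₁ − sin φ₂ cos φ₁ cos Δλ' ) = 340.016°.
Final bearing = (340.016° + 180°) mod 360° = 160.016°.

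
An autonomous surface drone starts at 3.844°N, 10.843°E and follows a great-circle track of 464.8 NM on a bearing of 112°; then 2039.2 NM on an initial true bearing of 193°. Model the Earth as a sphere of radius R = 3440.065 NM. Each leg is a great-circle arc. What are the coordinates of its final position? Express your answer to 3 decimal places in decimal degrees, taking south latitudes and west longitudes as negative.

latitude -32.069°, longitude 9.490°

Apply the spherical direct solution leg by leg, carrying full precision between legs.
Leg 1: from (3.844°, 10.843°), δ = 464.8/3440.065 = 0.135114 rad, θ = 112° → φ = 0.921°, λ = 18.019°.
Leg 2: from (0.921°, 18.019°), δ = 2039.2/3440.065 = 0.592779 rad, θ = 193° → φ = -32.069°, λ = 9.490°.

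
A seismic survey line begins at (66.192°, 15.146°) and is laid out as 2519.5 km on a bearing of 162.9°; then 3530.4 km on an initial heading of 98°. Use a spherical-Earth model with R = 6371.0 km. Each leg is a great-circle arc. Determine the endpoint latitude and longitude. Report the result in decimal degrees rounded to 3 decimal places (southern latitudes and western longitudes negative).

Apply the spherical direct solution leg by leg, carrying full precision between legs.
Leg 1: from (66.192°, 15.146°), δ = 2519.5/6371 = 0.395464 rad, θ = 162.9° → φ = 44.079°, λ = 24.218°.
Leg 2: from (44.079°, 24.218°), δ = 3530.4/6371 = 0.554136 rad, θ = 98° → φ = 32.612°, λ = 62.434°.

latitude 32.612°, longitude 62.434°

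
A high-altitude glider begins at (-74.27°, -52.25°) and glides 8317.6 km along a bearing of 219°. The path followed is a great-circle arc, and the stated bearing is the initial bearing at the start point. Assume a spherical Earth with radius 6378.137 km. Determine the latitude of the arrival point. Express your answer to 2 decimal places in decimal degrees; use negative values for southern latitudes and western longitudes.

Central angle δ = d/R = 1.304080 rad.
Converting: φ₁ = -1.296256 rad, θ = 3.822271 rad.
Destination latitude: φ₂ = arcsin( sin φ₁ cos δ + cos φ₁ sin δ cos θ ) = arcsin(-0.456933) = -27.19°.
For the longitude increment, Δλ = atan2( sin θ sin δ cos φ₁, cos δ − sin φ₁ sin φ₂ ) = atan2(-0.164579, -0.176255) = -136.96°.
λ₂ = -52.25° + -136.96° = -189.21°, normalized to (−180°, 180°] → 170.79°.

latitude -27.19°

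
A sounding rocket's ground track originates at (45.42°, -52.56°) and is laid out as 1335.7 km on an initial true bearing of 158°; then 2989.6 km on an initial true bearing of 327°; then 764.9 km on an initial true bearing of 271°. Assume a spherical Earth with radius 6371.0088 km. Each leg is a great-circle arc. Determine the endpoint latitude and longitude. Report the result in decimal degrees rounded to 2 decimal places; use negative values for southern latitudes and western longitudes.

Apply the spherical direct solution leg by leg, carrying full precision between legs.
Leg 1: from (45.42°, -52.56°), δ = 1335.7/6371.0088 = 0.209653 rad, θ = 158° → φ = 34.14°, λ = -47.15°.
Leg 2: from (34.14°, -47.15°), δ = 2989.6/6371.0088 = 0.469251 rad, θ = 327° → φ = 54.53°, λ = -72.27°.
Leg 3: from (54.53°, -72.27°), δ = 764.9/6371.0088 = 0.120059 rad, θ = 271° → φ = 54.08°, λ = -84.05°.

latitude 54.08°, longitude -84.05°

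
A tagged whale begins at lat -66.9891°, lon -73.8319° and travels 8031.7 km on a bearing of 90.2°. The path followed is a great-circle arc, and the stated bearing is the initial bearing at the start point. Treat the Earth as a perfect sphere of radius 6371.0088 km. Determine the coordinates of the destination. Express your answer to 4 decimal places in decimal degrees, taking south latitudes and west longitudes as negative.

δ = 8031.7/6371.0088 = 1.260664 rad (72.2307°).
With φ₁ = -66.9891° = -1.169180 rad and θ = 90.2° = 1.574287 rad:
Applying the spherical law of cosines for sides, sin φ₂ = sin φ₁ cos δ + cos φ₁ sin δ cos θ = -0.282201, so φ₂ = -16.3916°.
Then Δλ = atan2(0.372255, 0.045439) = 1.449334 rad, from sin θ sin δ cos φ₁ over cos δ − sin φ₁ sin φ₂.
Hence λ₂ = -73.8319° + 83.0407° = 9.2088°.

latitude -16.3916°, longitude 9.2088°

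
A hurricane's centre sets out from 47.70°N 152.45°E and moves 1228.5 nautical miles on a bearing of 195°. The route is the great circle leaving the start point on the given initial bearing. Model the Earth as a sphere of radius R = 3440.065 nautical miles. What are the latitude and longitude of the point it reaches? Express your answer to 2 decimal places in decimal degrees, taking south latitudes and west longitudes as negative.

δ = 1228.5/3440.065 = 0.357115 rad (20.4612°).
With φ₁ = 47.70° = 0.832522 rad and θ = 195° = 3.403392 rad:
sin φ₂ = sin φ₁ cos δ + cos φ₁ sin δ cos θ = (0.739631)(0.936909) + (0.673013)(0.349573)(-0.965926) = 0.465717
φ₂ = asin(0.465717) = 0.484444 rad = 27.76°.
Then Δλ = atan2(-0.060892, 0.592451) = -0.102420 rad, from sin θ sin δ cos φ₁ over cos δ − sin φ₁ sin φ₂.
λ₂ = λ₁ + Δλ = 146.58°.

latitude 27.76°, longitude 146.58°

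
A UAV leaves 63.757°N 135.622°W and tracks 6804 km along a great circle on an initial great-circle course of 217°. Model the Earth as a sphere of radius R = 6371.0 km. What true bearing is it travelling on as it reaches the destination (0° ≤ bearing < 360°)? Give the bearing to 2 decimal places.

Central angle δ = d/R = 1.067964 rad.
Start latitude φ₁ = 1.112770 rad; initial bearing θ = 3.787364 rad.
sin φ₂ = sin φ₁ cos δ + cos φ₁ sin δ cos θ = (0.896927)(0.481909) + (0.442179)(0.876221)(-0.798636) = 0.122808
φ₂ = asin(0.122808) = 0.123119 rad = 7.054°.
Then Δλ = atan2(-0.233171, 0.371759) = -0.560188 rad, from sin θ sin δ cos φ₁ over cos δ − sin φ₁ sin φ₂.
Hence λ₂ = -135.622° + -32.096° = -167.718°.
The forward bearing on arrival equals the back-azimuth from the destination plus 180°.
Back-azimuth from P₂ (7.05°, -167.72°) to P₁ (63.76°, -135.62°), with Δλ' = λ₁ − λ₂ = 32.10°: atan2( sin Δλ' cos φ₁ , cos φ₂ sin φ₁ − sin φ₂ cos φ₁ cos Δλ' ) = 15.55°.
Final bearing = (15.55° + 180°) mod 360° = 195.55°.

final bearing 195.55°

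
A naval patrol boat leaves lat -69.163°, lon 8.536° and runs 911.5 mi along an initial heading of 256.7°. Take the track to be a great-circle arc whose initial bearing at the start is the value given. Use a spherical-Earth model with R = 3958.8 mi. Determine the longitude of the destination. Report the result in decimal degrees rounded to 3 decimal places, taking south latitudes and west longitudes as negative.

The arc subtends δ = 911.5/3958.8 = 0.230247 rad at the centre.
Converting: φ₁ = -1.207122 rad, θ = 4.480260 rad.
Applying the spherical law of cosines for sides, sin φ₂ = sin φ₁ cos δ + cos φ₁ sin δ cos θ = -0.928608, so φ₂ = -68.219°.
Δλ = atan2( sin θ sin δ cos φ₁ , cos δ − sin φ₁ sin φ₂ ) = atan2(-0.079002, 0.105737) = -0.641679 rad = -36.765°.
Hence λ₂ = 8.536° + -36.765° = -28.229°.

longitude -28.229°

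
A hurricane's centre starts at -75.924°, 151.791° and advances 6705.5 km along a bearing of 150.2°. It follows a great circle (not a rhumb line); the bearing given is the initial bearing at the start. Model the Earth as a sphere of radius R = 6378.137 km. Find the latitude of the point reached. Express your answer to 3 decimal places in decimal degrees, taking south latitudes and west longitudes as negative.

δ = 6705.5/6378.137 = 1.051326 rad (60.2365°).
Start latitude φ₁ = -1.325124 rad; initial bearing θ = 2.621485 rad.
sin φ₂ = sin φ₁ cos δ + cos φ₁ sin δ cos θ = (-0.969974)(0.496421) + (0.243209)(0.868082)(-0.867765) = -0.664722
φ₂ = asin(-0.664722) = -0.727122 rad = -41.661°.
Δλ = atan2( sin θ sin δ cos φ₁ , cos δ − sin φ₁ sin φ₂ ) = atan2(0.104924, -0.148343) = 2.525980 rad = 144.728°.
λ₂ = 151.791° + 144.728° = 296.519°, normalized to (−180°, 180°] → -63.481°.

latitude -41.661°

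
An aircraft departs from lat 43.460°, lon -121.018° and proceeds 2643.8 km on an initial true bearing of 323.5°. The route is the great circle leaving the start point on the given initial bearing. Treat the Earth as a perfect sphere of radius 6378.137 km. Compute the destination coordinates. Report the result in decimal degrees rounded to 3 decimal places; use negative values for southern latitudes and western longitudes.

The arc subtends δ = 2643.8/6378.137 = 0.414510 rad at the centre.
Converting: φ₁ = 0.758520 rad, θ = 5.646140 rad.
sin φ₂ = sin φ₁ cos δ + cos φ₁ sin δ cos θ = (0.687848)(0.915314) + (0.725855)(0.402741)(0.803857) = 0.864590
φ₂ = asin(0.864590) = 1.044333 rad = 59.836°.
Then Δλ = atan2(-0.173886, 0.320608) = -0.496961 rad, from sin θ sin δ cos φ₁ over cos δ − sin φ₁ sin φ₂.
λ₂ = λ₁ + Δλ = -149.492°.

latitude 59.836°, longitude -149.492°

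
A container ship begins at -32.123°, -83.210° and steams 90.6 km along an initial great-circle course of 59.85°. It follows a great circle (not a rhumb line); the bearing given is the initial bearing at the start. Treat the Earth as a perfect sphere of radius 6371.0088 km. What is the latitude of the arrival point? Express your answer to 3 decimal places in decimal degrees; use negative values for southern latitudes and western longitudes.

Central angle δ = d/R = 0.014221 rad.
Converting: φ₁ = -0.560652 rad, θ = 1.044580 rad.
sin φ₂ = sin φ₁ cos δ + cos φ₁ sin δ cos θ = (-0.531739)(0.999899) + (0.846909)(0.014220)(0.502266) = -0.525636
φ₂ = asin(-0.525636) = -0.553462 rad = -31.711°.
For the longitude increment, Δλ = atan2( sin θ sin δ cos φ₁, cos δ − sin φ₁ sin φ₂ ) = atan2(0.010414, 0.720398) = 0.828°.
Hence λ₂ = -83.210° + 0.828° = -82.382°.

latitude -31.711°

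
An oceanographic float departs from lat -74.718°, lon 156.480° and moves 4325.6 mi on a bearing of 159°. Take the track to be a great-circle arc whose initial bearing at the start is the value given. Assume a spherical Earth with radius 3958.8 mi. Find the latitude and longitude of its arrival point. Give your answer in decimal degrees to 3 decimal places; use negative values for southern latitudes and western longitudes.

latitude -41.478°, longitude -48.651°

δ = 4325.6/3958.8 = 1.092654 rad (62.6045°).
Start latitude φ₁ = -1.304075 rad; initial bearing θ = 2.775074 rad.
sin φ₂ = sin φ₁ cos δ + cos φ₁ sin δ cos θ = (-0.964640)(0.460130) + (0.263570)(0.887851)(-0.933580) = -0.662328
φ₂ = asin(-0.662328) = -0.723922 rad = -41.478°.
For the longitude increment, Δλ = atan2( sin θ sin δ cos φ₁, cos δ − sin φ₁ sin φ₂ ) = atan2(0.083862, -0.178778) = 154.869°.
λ₂ = 156.480° + 154.869° = 311.349°, normalized to (−180°, 180°] → -48.651°.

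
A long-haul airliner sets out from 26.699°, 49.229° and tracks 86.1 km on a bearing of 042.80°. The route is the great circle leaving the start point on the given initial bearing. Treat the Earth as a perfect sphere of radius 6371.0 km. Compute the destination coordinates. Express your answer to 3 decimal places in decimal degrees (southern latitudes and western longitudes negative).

Angular distance δ = d/R = 86.1 / 6371 = 0.013514 rad.
With φ₁ = 26.699° = 0.465985 rad and θ = 42.8° = 0.747001 rad:
Applying the spherical law of cosines for sides, sin φ₂ = sin φ₁ cos δ + cos φ₁ sin δ cos θ = 0.458121, so φ₂ = 27.266°.
Δλ = atan2( sin θ sin δ cos φ₁ , cos δ − sin φ₁ sin φ₂ ) = atan2(0.008203, 0.794073) = 0.010330 rad = 0.592°.
λ₂ = 49.229° + 0.592° = 49.821°.

latitude 27.266°, longitude 49.821°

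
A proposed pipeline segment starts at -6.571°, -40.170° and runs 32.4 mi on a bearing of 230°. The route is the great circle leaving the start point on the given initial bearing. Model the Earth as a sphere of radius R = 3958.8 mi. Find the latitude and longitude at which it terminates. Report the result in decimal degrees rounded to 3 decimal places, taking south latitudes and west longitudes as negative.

latitude -6.872°, longitude -40.532°

Central angle δ = d/R = 0.008184 rad.
With φ₁ = -6.571° = -0.114686 rad and θ = 230° = 4.014257 rad:
Applying the spherical law of cosines for sides, sin φ₂ = sin φ₁ cos δ + cos φ₁ sin δ cos θ = -0.119657, so φ₂ = -6.872°.
Then Δλ = atan2(-0.006228, 0.986274) = -0.006315 rad, from sin θ sin δ cos φ₁ over cos δ − sin φ₁ sin φ₂.
Hence λ₂ = -40.170° + -0.362° = -40.532°.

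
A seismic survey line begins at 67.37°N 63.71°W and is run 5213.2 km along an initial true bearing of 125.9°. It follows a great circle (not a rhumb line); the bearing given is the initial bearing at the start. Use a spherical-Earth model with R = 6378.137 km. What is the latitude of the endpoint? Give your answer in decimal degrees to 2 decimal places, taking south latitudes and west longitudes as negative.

latitude 27.83°

The arc subtends δ = 5213.2/6378.137 = 0.817355 rad at the centre.
With φ₁ = 67.37° = 1.175828 rad and θ = 125.9° = 2.197370 rad:
sin φ₂ = sin φ₁ cos δ + cos φ₁ sin δ cos θ = (0.923009)(0.684153) + (0.384779)(0.729339)(-0.586372) = 0.466923
φ₂ = asin(0.466923) = 0.485808 rad = 27.83°.
Δλ = atan2( sin θ sin δ cos φ₁ , cos δ − sin φ₁ sin φ₂ ) = atan2(0.227325, 0.253179) = 0.731645 rad = 41.92°.
λ₂ = -63.71° + 41.92° = -21.79°.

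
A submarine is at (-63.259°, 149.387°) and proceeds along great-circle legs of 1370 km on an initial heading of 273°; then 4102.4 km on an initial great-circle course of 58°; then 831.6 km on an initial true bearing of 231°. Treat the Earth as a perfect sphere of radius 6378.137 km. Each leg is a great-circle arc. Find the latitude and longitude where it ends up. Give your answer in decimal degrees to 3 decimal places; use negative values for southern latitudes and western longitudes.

Apply the spherical direct solution leg by leg, carrying full precision between legs.
Leg 1: from (-63.259°, 149.387°), δ = 1370/6378.137 = 0.214796 rad, θ = 273° → φ = -60.170°, λ = 124.052°.
Leg 2: from (-60.170°, 124.052°), δ = 4102.4/6378.137 = 0.643197 rad, θ = 58° → φ = -32.417°, λ = 161.101°.
Leg 3: from (-32.417°, 161.101°), δ = 831.6/6378.137 = 0.130383 rad, θ = 231° → φ = -36.912°, λ = 153.842°.

latitude -36.912°, longitude 153.842°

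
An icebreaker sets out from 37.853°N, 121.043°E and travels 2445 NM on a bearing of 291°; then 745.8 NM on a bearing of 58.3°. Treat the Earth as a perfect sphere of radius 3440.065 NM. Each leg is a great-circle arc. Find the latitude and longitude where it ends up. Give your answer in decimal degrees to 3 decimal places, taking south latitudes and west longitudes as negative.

Apply the spherical direct solution leg by leg, carrying full precision between legs.
Leg 1: from (37.853°, 121.043°), δ = 2445/3440.065 = 0.710742 rad, θ = 291° → φ = 40.516°, λ = 67.801°.
Leg 2: from (40.516°, 67.801°), δ = 745.8/3440.065 = 0.216798 rad, θ = 58.3° → φ = 46.086°, λ = 83.101°.

latitude 46.086°, longitude 83.101°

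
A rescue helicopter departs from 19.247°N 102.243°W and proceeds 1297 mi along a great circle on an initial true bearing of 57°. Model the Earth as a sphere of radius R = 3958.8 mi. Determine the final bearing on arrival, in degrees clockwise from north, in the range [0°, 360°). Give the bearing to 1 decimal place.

The arc subtends δ = 1297/3958.8 = 0.327625 rad at the centre.
With φ₁ = 19.247° = 0.335924 rad and θ = 57° = 0.994838 rad:
sin φ₂ = sin φ₁ cos δ + cos φ₁ sin δ cos θ = (0.329641)(0.946809) + (0.944106)(0.321795)(0.544639) = 0.477573
φ₂ = asin(0.477573) = 0.497891 rad = 28.527°.
Then Δλ = atan2(0.254795, 0.789382) = 0.312221 rad, from sin θ sin δ cos φ₁ over cos δ − sin φ₁ sin φ₂.
λ₂ = λ₁ + Δλ = -84.354°.
The forward bearing on arrival equals the back-azimuth from the destination plus 180°.
Back-azimuth from P₂ (28.5°, -84.4°) to P₁ (19.2°, -102.2°), with Δλ' = λ₁ − λ₂ = -17.9°: atan2( sin Δλ' cos φ₁ , cos φ₂ sin φ₁ − sin φ₂ cos φ₁ cos Δλ' ) = 244.3°.
Final bearing = (244.3° + 180°) mod 360° = 64.3°.

final bearing 64.3°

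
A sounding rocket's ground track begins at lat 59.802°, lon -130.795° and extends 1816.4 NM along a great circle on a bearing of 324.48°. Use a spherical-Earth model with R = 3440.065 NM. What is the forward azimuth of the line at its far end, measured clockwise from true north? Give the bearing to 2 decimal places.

final bearing 254.36°

Central angle δ = d/R = 0.528013 rad.
Converting: φ₁ = 1.043742 rad, θ = 5.663244 rad.
Destination latitude: φ₂ = arcsin( sin φ₁ cos δ + cos φ₁ sin δ cos θ ) = arcsin(0.952842) = 72.334°.
For the longitude increment, Δλ = atan2( sin θ sin δ cos φ₁, cos δ − sin φ₁ sin φ₂ ) = atan2(-0.147231, 0.040276) = -74.701°.
λ₂ = -130.795° + -74.701° = -205.496°, normalized to (−180°, 180°] → 154.504°.
The forward bearing on arrival equals the back-azimuth from the destination plus 180°.
Back-azimuth from P₂ (72.33°, 154.50°) to P₁ (59.80°, -130.79°), with Δλ' = λ₁ − λ₂ = -285.30°: atan2( sin Δλ' cos φ₁ , cos φ₂ sin φ₁ − sin φ₂ cos φ₁ cos Δλ' ) = 74.36°.
Final bearing = (74.36° + 180°) mod 360° = 254.36°.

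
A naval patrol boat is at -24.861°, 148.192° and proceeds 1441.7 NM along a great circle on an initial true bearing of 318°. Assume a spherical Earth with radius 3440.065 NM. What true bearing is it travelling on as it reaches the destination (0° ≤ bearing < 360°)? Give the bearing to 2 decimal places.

Angular distance δ = d/R = 1441.7 / 3440.065 = 0.419091 rad.
Start latitude φ₁ = -0.433906 rad; initial bearing θ = 5.550147 rad.
Applying the spherical law of cosines for sides, sin φ₂ = sin φ₁ cos δ + cos φ₁ sin δ cos θ = -0.109651, so φ₂ = -6.295°.
For the longitude increment, Δλ = atan2( sin θ sin δ cos φ₁, cos δ − sin φ₁ sin φ₂ ) = atan2(-0.247057, 0.867360) = -15.899°.
Hence λ₂ = 148.192° + -15.899° = 132.293°.
The forward bearing on arrival equals the back-azimuth from the destination plus 180°.
Back-azimuth from P₂ (-6.30°, 132.29°) to P₁ (-24.86°, 148.19°), with Δλ' = λ₁ − λ₂ = 15.90°: atan2( sin Δλ' cos φ₁ , cos φ₂ sin φ₁ − sin φ₂ cos φ₁ cos Δλ' ) = 142.35°.
Final bearing = (142.35° + 180°) mod 360° = 322.35°.

final bearing 322.35°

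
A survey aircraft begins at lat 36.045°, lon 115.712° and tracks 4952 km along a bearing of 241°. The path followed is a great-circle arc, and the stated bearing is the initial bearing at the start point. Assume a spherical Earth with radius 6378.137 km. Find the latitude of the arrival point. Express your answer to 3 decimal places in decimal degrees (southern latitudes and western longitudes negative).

Angular distance δ = d/R = 4952 / 6378.137 = 0.776402 rad.
Converting: φ₁ = 0.629104 rad, θ = 4.206243 rad.
Applying the spherical law of cosines for sides, sin φ₂ = sin φ₁ cos δ + cos φ₁ sin δ cos θ = 0.145124, so φ₂ = 8.344°.
Δλ = atan2( sin θ sin δ cos φ₁ , cos δ − sin φ₁ sin φ₂ ) = atan2(-0.495532, 0.628045) = -0.668002 rad = -38.274°.
λ₂ = λ₁ + Δλ = 77.438°.

latitude 8.344°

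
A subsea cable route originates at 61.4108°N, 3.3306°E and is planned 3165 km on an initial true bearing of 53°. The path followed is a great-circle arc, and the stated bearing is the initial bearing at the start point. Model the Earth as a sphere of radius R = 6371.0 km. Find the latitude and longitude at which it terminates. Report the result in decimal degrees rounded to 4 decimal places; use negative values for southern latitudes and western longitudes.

latitude 65.3930°, longitude 69.4107°

The arc subtends δ = 3165/6371 = 0.496782 rad at the centre.
With φ₁ = 61.4108° = 1.071821 rad and θ = 53° = 0.925025 rad:
Destination latitude: φ₂ = arcsin( sin φ₁ cos δ + cos φ₁ sin δ cos θ ) = arcsin(0.909185) = 65.3930°.
Then Δλ = atan2(0.182141, 0.080789) = 1.153316 rad, from sin θ sin δ cos φ₁ over cos δ − sin φ₁ sin φ₂.
λ₂ = λ₁ + Δλ = 69.4107°.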